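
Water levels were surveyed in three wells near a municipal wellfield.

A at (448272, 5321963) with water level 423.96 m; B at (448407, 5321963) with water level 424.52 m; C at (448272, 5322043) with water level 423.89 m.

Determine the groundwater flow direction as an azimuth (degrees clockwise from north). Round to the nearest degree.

∂h/∂x = (424.52 − 423.96) / (448407 − 448272) = +0.004148
∂h/∂y = (423.89 − 423.96) / (5322043 − 5321963) = -0.0008750
Flow direction (−∇h) has components (-0.004148 E, +0.0008750 N).
Azimuth = atan2(E, N) = atan2(-0.004148, +0.0008750) = 281.9° ≈ 282°.

282°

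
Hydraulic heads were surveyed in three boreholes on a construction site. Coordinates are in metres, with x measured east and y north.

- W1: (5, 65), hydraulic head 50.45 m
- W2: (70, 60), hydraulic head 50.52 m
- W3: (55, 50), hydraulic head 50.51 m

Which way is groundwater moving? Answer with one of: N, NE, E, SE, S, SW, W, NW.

NW

With h = a·x + b·y + c and W1 as origin, the differences give:
  65·a + (-5)·b = +0.07
  50·a + (-15)·b = +0.06
Eliminate b (×(-15) and ×(-5), subtract): -725·a = -0.750 → a = ∂h/∂x = +0.001034
Back-substitute: b = ∂h/∂y = -0.0005517.
Flow = −∇h = (-0.001034 east, +0.0005517 north), which points northwest.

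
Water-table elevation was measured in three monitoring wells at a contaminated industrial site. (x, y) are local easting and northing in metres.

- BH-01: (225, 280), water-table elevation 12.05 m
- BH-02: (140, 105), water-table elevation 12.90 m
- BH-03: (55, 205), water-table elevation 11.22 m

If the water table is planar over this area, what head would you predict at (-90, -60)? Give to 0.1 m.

With h = a·x + b·y + c and BH-01 as origin, the differences give:
  (-85)·a + (-175)·b = +0.85
  (-170)·a + (-75)·b = -0.83
Eliminate b (×(-75) and ×(-175), subtract): -23375·a = -209.000 → a = ∂h/∂x = +0.008941
Back-substitute: b = ∂h/∂y = -0.009200.
h(-90, -60) = 12.05 + (+0.008941)·(-315) + (-0.009200)·(-340) = 12.05 -2.816 +3.128 = 12.362 m.

12.4 m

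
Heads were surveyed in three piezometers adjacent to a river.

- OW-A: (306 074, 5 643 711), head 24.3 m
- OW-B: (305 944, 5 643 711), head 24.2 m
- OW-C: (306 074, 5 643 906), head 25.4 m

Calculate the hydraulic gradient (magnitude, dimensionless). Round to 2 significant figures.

0.0057

∂h/∂x = (24.2 − 24.3) / (305944 − 306074) = +0.0007692
∂h/∂y = (25.4 − 24.3) / (5643906 − 5643711) = +0.005641
|∇h| = √(0.0007692² + 0.005641²) = 0.005693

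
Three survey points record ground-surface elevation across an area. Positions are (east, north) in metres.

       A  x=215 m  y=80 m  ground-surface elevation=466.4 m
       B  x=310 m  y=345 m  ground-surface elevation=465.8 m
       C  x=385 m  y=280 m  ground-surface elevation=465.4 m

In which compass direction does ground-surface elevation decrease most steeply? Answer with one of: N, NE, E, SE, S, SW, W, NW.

E

Differences from A: to B (Δx, Δy, Δh) = (95, 265, -0.6); to C = (170, 200, -1.0).
Solve a·Δx + b·Δy = Δz: det = 95·200 − 170·265 = -26050.
∂z/∂x = [(-0.6)·200 − (-1.0)·265] / -26050 = -0.005566
∂z/∂y = [95·(-1.0) − 170·(-0.6)] / -26050 = -0.0002687
Steepest decrease is along −∇f = (+0.005566 E, +0.0002687 N) → east.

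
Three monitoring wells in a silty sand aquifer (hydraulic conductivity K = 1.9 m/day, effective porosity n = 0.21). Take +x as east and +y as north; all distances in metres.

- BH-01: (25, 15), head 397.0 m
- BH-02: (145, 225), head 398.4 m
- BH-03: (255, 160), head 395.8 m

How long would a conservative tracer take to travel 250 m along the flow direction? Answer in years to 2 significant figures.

Differences from BH-01: to BH-02 (Δx, Δy, Δh) = (120, 210, +1.4); to BH-03 = (230, 145, -1.2).
Solve a·Δx + b·Δy = Δh: det = 120·145 − 230·210 = -30900.
∂h/∂x = [(+1.4)·145 − (-1.2)·210] / -30900 = -0.01472
∂h/∂y = [120·(-1.2) − 230·(+1.4)] / -30900 = +0.01508
|∇h| = √(-0.01472² + 0.01508²) = 0.02107
Seepage velocity v = K·i/n = 1.9 × 0.02107 / 0.21 = 0.1906 m/day.
t = 250 / 0.1906 = 1312 days = 3.59 years.

3.6 years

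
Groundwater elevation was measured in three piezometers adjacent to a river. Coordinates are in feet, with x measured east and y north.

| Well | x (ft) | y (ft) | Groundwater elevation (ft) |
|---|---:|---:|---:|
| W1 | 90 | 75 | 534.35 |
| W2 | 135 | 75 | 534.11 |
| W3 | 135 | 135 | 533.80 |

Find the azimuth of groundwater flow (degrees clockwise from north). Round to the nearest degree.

With h = a·x + b·y + c and W1 as origin, the differences give:
  45·a + 0·b = -0.24
  45·a + 60·b = -0.55
Eliminate b (×60 and ×0, subtract): 2700·a = -14.400 → a = ∂h/∂x = -0.005333
Back-substitute: b = ∂h/∂y = -0.005167.
Flow direction (−∇h) has components (+0.005333 E, +0.005167 N).
Azimuth = atan2(E, N) = atan2(+0.005333, +0.005167) = 45.9° ≈ 046°.

046°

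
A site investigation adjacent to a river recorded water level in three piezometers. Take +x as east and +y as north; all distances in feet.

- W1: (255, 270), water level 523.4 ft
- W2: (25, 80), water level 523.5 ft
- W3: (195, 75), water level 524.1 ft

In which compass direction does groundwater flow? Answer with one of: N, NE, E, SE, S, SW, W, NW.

NW

Taking W1 as reference: W2−W1 = (-230, -190, +0.1); W3−W1 = (-60, -195, +0.7).
Determinant of the coordinate differences = (-230)·(-195) − (-60)·(-190) = 33450.
∂h/∂x = [(+0.1)·(-195) − (+0.7)·(-190)] / 33450 = +0.003393
∂h/∂y = [(-230)·(+0.7) − (-60)·(+0.1)] / 33450 = -0.004634
Flow = −∇h = (-0.003393 east, +0.004634 north), which points northwest.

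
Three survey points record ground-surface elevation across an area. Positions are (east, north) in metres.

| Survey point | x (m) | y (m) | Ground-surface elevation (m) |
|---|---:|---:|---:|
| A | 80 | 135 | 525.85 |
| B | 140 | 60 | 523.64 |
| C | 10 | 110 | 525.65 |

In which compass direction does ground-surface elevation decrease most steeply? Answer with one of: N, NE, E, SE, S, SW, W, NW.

Taking A as reference: B−A = (60, -75, -2.21); C−A = (-70, -25, -0.20).
Solve a·Δx + b·Δy = Δz: det = 60·(-25) − (-70)·(-75) = -6750.
∂z/∂x = [(-2.21)·(-25) − (-0.20)·(-75)] / -6750 = -0.005963
∂z/∂y = [60·(-0.20) − (-70)·(-2.21)] / -6750 = +0.02470
Steepest decrease is along −∇f = (+0.005963 E, -0.02470 N) → south.

S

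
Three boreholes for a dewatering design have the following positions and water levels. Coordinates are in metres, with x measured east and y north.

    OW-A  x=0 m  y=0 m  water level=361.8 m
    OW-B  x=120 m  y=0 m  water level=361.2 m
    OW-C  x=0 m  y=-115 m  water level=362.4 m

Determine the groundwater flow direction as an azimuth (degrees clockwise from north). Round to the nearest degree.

∂h/∂x = (361.2 − 361.8) / (120 − 0) = -0.005000
∂h/∂y = (362.4 − 361.8) / (-115 − 0) = -0.005217
Flow direction (−∇h) has components (+0.005000 E, +0.005217 N).
Azimuth = atan2(E, N) = atan2(+0.005000, +0.005217) = 43.8° ≈ 044°.

044°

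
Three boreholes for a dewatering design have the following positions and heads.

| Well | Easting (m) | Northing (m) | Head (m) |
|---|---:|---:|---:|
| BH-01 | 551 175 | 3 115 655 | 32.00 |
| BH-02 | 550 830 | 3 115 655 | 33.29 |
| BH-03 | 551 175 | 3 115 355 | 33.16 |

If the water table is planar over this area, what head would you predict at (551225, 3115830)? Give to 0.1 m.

31.1 m

∂h/∂x = (33.29 − 32.00) / (550830 − 551175) = -0.003739
∂h/∂y = (33.16 − 32.00) / (3115355 − 3115655) = -0.003867
h(551225, 3115830) = 32.00 + (-0.003739)·(50) + (-0.003867)·(175) = 32.00 -0.187 -0.677 = 31.136 m.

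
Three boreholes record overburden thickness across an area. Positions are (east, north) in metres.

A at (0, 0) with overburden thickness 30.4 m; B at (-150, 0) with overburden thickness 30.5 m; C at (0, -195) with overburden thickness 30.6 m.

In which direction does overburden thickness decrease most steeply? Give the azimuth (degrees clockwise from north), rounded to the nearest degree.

033°

∂d/∂x = (30.5 − 30.4) / (-150 − 0) = -0.0006667
∂d/∂y = (30.6 − 30.4) / (-195 − 0) = -0.001026
Steepest decrease is along −∇f: components (+0.0006667 E, +0.001026 N).
Azimuth = atan2(+0.0006667, +0.001026) = 33.0° ≈ 033°.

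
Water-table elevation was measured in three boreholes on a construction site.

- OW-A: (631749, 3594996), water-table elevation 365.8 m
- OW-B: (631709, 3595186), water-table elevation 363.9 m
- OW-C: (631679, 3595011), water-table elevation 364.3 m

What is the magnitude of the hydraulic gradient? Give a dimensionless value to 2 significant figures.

0.021

With h = a·x + b·y + c and OW-A as origin, the differences give:
  (-40)·a + 190·b = -1.9
  (-70)·a + 15·b = -1.5
Eliminate b (×15 and ×190, subtract): 12700·a = 256.50 → a = ∂h/∂x = +0.02020
Back-substitute: b = ∂h/∂y = -0.005748.
|∇h| = √(0.02020² + -0.005748²) = 0.021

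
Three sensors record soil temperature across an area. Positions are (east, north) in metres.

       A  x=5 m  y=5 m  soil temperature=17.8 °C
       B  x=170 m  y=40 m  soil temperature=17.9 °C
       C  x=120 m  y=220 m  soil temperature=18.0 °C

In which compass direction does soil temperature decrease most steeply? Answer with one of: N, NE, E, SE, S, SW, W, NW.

With T = a·x + b·y + c and A as origin, the differences give:
  165·a + 35·b = +0.1
  115·a + 215·b = +0.2
Eliminate b (×215 and ×35, subtract): 31450·a = 14.50 → a = ∂T/∂x = +0.0004610
Back-substitute: b = ∂T/∂y = +0.0006836.
Steepest decrease is along −∇f = (-0.0004610 E, -0.0006836 N) → southwest.

SW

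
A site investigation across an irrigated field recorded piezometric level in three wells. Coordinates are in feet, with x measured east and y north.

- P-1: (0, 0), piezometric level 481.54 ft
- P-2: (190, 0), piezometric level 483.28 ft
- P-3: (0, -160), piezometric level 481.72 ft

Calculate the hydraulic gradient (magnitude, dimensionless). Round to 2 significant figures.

∂h/∂x = (483.28 − 481.54) / (190 − 0) = +0.009158
∂h/∂y = (481.72 − 481.54) / (-160 − 0) = -0.001125
|∇h| = √(0.009158² + -0.001125²) = 0.009227

0.0092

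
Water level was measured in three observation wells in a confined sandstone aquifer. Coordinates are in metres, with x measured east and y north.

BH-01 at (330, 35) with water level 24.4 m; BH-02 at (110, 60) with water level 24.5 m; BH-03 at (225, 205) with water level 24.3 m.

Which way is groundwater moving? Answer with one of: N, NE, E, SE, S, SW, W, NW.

Taking BH-01 as reference: BH-02−BH-01 = (-220, 25, +0.1); BH-03−BH-01 = (-105, 170, -0.1).
Determinant of the coordinate differences = (-220)·170 − (-105)·25 = -34775.
∂h/∂x = [(+0.1)·170 − (-0.1)·25] / -34775 = -0.0005607
∂h/∂y = [(-220)·(-0.1) − (-105)·(+0.1)] / -34775 = -0.0009346
Flow = −∇h = (+0.0005607 east, +0.0009346 north), which points northeast.

NE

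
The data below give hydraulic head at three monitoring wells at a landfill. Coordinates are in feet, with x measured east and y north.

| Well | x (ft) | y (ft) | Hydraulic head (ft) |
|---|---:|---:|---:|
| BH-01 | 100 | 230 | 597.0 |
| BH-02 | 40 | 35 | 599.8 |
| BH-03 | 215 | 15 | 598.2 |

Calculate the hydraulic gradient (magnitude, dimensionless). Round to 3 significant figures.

Taking BH-01 as reference: BH-02−BH-01 = (-60, -195, +2.8); BH-03−BH-01 = (115, -215, +1.2).
Solve a·Δx + b·Δy = Δh: det = (-60)·(-215) − 115·(-195) = 35325.
∂h/∂x = [(+2.8)·(-215) − (+1.2)·(-195)] / 35325 = -0.01042
∂h/∂y = [(-60)·(+1.2) − 115·(+2.8)] / 35325 = -0.01115
|∇h| = √(-0.01042² + -0.01115²) = 0.01526

0.0153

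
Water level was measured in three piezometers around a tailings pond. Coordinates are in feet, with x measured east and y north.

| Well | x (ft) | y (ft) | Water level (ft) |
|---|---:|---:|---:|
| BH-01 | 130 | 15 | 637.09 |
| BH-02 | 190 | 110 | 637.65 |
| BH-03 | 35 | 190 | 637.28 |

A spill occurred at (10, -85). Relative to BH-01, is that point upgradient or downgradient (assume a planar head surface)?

downgradient

With h = a·x + b·y + c and BH-01 as origin, the differences give:
  60·a + 95·b = +0.56
  (-95)·a + 175·b = +0.19
Eliminate b (×175 and ×95, subtract): 19525·a = 79.950 → a = ∂h/∂x = +0.004095
Back-substitute: b = ∂h/∂y = +0.003309.
Head at (10, -85) = 637.09 + (+0.004095)·(-120) + (+0.003309)·(-100) = 636.27 ft.
That is lower than the 637.09 ft at BH-01, so the point is downgradient.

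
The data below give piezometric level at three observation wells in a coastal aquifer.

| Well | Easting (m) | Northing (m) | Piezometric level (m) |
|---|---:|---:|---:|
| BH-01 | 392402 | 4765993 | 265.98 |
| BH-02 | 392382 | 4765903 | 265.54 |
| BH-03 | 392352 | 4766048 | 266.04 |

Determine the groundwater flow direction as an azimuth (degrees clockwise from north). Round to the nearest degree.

Differences from BH-01: to BH-02 (Δx, Δy, Δh) = (-20, -90, -0.44); to BH-03 = (-50, 55, +0.06).
Solve a·Δx + b·Δy = Δh: det = (-20)·55 − (-50)·(-90) = -5600.
∂h/∂x = [(-0.44)·55 − (+0.06)·(-90)] / -5600 = +0.003357
∂h/∂y = [(-20)·(+0.06) − (-50)·(-0.44)] / -5600 = +0.004143
Flow direction (−∇h) has components (-0.003357 E, -0.004143 N).
Azimuth = atan2(E, N) = atan2(-0.003357, -0.004143) = 219.0° ≈ 219°.

219°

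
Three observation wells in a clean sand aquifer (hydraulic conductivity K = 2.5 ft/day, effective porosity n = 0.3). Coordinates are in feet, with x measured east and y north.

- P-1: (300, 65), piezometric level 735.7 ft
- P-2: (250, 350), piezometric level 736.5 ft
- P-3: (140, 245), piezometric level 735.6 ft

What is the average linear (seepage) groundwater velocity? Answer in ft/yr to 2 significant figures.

18 ft/yr

Differences from P-1: to P-2 (Δx, Δy, Δh) = (-50, 285, +0.8); to P-3 = (-160, 180, -0.1).
Solve a·Δx + b·Δy = Δh: det = (-50)·180 − (-160)·285 = 36600.
∂h/∂x = [(+0.8)·180 − (-0.1)·285] / 36600 = +0.004713
∂h/∂y = [(-50)·(-0.1) − (-160)·(+0.8)] / 36600 = +0.003634
|∇h| = √(0.004713² + 0.003634²) = 0.005951
Seepage velocity v = K·i/n = 2.5 × 0.005951 / 0.3 = 0.04959 ft/day = 18.11 ft/yr.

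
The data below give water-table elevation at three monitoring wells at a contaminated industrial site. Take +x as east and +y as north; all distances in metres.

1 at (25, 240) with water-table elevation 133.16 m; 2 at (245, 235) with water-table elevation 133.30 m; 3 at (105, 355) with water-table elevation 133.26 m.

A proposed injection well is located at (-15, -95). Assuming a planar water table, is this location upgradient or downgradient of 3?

downgradient

Taking 1 as reference: 2−1 = (220, -5, +0.14); 3−1 = (80, 115, +0.10).
Determinant of the coordinate differences = 220·115 − 80·(-5) = 25700.
∂h/∂x = [(+0.14)·115 − (+0.10)·(-5)] / 25700 = +0.0006459
∂h/∂y = [220·(+0.10) − 80·(+0.14)] / 25700 = +0.0004202
Head at (-15, -95) = 133.16 + (+0.0006459)·(-40) + (+0.0004202)·(-335) = 132.99 m.
That is lower than the 133.26 m at 3, so the point is downgradient.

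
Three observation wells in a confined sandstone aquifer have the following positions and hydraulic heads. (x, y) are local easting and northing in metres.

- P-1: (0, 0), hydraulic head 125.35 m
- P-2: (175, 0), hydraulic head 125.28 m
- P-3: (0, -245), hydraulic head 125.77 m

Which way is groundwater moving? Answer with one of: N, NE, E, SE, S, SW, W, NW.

N

∂h/∂x = (125.28 − 125.35) / (175 − 0) = -0.0004000
∂h/∂y = (125.77 − 125.35) / (-245 − 0) = -0.001714
Flow = −∇h = (+0.0004000 east, +0.001714 north), which points north.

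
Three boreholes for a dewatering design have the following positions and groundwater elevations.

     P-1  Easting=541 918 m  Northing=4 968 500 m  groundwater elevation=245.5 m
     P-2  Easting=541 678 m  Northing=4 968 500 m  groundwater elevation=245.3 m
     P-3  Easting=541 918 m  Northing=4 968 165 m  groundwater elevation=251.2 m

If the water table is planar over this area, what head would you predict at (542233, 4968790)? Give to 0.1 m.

240.8 m

∂h/∂x = (245.3 − 245.5) / (541678 − 541918) = +0.0008333
∂h/∂y = (251.2 − 245.5) / (4968165 − 4968500) = -0.01701
h(542233, 4968790) = 245.5 + (+0.0008333)·(315) + (-0.01701)·(290) = 245.5 +0.262 -4.934 = 240.828 m.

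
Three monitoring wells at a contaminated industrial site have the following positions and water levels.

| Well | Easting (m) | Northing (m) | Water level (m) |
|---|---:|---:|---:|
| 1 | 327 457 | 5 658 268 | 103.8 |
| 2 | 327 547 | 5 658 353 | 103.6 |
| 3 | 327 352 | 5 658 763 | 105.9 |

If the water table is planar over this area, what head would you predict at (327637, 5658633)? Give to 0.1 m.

Differences from 1: to 2 (Δx, Δy, Δh) = (90, 85, -0.2); to 3 = (-105, 495, +2.1).
Determinant of the coordinate differences = 90·495 − (-105)·85 = 53475.
∂h/∂x = [(-0.2)·495 − (+2.1)·85] / 53475 = -0.005189
∂h/∂y = [90·(+2.1) − (-105)·(-0.2)] / 53475 = +0.003142
h(327637, 5658633) = 103.8 + (-0.005189)·(180) + (+0.003142)·(365) = 103.8 -0.934 +1.147 = 104.013 m.

104.0 m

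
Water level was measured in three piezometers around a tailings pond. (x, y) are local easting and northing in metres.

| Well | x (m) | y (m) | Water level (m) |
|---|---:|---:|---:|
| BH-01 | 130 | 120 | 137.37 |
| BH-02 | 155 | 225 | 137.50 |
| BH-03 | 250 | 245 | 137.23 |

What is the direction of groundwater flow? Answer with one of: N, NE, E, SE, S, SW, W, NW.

SE

With h = a·x + b·y + c and BH-01 as origin, the differences give:
  25·a + 105·b = +0.13
  120·a + 125·b = -0.14
Eliminate b (×125 and ×105, subtract): -9475·a = 30.950 → a = ∂h/∂x = -0.003266
Back-substitute: b = ∂h/∂y = +0.002016.
Flow = −∇h = (+0.003266 east, -0.002016 north), which points southeast.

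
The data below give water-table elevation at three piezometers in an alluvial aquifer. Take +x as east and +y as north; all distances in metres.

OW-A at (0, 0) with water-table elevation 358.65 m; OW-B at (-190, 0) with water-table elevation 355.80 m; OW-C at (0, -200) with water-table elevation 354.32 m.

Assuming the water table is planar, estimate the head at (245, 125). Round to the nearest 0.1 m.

∂h/∂x = (355.80 − 358.65) / (-190 − 0) = +0.01500
∂h/∂y = (354.32 − 358.65) / (-200 − 0) = +0.02165
h(245, 125) = 358.65 + (+0.01500)·(245) + (+0.02165)·(125) = 358.65 +3.675 +2.706 = 365.031 m.

365.0 m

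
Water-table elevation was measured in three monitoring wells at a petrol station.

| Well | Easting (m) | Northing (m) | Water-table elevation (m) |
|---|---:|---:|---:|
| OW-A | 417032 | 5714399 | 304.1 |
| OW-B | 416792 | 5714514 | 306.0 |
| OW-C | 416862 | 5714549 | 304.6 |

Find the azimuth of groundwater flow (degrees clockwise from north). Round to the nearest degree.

Differences from OW-A: to OW-B (Δx, Δy, Δh) = (-240, 115, +1.9); to OW-C = (-170, 150, +0.5).
Determinant of the coordinate differences = (-240)·150 − (-170)·115 = -16450.
∂h/∂x = [(+1.9)·150 − (+0.5)·115] / -16450 = -0.01383
∂h/∂y = [(-240)·(+0.5) − (-170)·(+1.9)] / -16450 = -0.01234
Flow direction (−∇h) has components (+0.01383 E, +0.01234 N).
Azimuth = atan2(E, N) = atan2(+0.01383, +0.01234) = 48.3° ≈ 048°.

048°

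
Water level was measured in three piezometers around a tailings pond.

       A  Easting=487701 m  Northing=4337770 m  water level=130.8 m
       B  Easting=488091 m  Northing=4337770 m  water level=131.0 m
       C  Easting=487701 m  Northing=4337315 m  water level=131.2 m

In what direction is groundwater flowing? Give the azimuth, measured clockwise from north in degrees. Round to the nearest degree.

330°

∂h/∂x = (131.0 − 130.8) / (488091 − 487701) = +0.0005128
∂h/∂y = (131.2 − 130.8) / (4337315 − 4337770) = -0.0008791
Flow direction (−∇h) has components (-0.0005128 E, +0.0008791 N).
Azimuth = atan2(E, N) = atan2(-0.0005128, +0.0008791) = 329.7° ≈ 330°.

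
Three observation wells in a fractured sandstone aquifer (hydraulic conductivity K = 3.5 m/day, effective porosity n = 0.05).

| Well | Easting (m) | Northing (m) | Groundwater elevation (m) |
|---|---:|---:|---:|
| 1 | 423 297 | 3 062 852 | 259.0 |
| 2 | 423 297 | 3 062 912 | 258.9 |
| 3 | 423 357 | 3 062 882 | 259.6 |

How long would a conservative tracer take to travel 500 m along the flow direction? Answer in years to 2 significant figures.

Taking 1 as reference: 2−1 = (0, 60, -0.1); 3−1 = (60, 30, +0.6).
Solve a·Δx + b·Δy = Δh: det = 0·30 − 60·60 = -3600.
∂h/∂x = [(-0.1)·30 − (+0.6)·60] / -3600 = +0.01083
∂h/∂y = [0·(+0.6) − 60·(-0.1)] / -3600 = -0.001667
|∇h| = √(0.01083² + -0.001667²) = 0.01096
Seepage velocity v = K·i/n = 3.5 × 0.01096 / 0.05 = 0.7672 m/day.
t = 500 / 0.7672 = 651.7 days = 1.78 years.

1.8 years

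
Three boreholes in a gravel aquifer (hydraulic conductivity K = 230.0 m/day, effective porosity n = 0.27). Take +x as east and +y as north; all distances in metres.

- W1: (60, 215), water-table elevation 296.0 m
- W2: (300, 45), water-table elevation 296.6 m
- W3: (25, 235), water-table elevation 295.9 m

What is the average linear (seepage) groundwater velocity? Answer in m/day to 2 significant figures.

Taking W1 as reference: W2−W1 = (240, -170, +0.6); W3−W1 = (-35, 20, -0.1).
Solve a·Δx + b·Δy = Δh: det = 240·20 − (-35)·(-170) = -1150.
∂h/∂x = [(+0.6)·20 − (-0.1)·(-170)] / -1150 = +0.004348
∂h/∂y = [240·(-0.1) − (-35)·(+0.6)] / -1150 = +0.002609
|∇h| = √(0.004348² + 0.002609²) = 0.005071
Seepage velocity v = K·i/n = 230.0 × 0.005071 / 0.27 = 4.32 m/day.

4.3 m/day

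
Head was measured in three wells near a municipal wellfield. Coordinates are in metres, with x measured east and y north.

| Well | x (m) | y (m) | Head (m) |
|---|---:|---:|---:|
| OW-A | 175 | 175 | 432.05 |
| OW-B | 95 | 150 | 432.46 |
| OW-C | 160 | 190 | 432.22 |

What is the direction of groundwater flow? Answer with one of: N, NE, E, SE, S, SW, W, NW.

Differences from OW-A: to OW-B (Δx, Δy, Δh) = (-80, -25, +0.41); to OW-C = (-15, 15, +0.17).
Solve a·Δx + b·Δy = Δh: det = (-80)·15 − (-15)·(-25) = -1575.
∂h/∂x = [(+0.41)·15 − (+0.17)·(-25)] / -1575 = -0.006603
∂h/∂y = [(-80)·(+0.17) − (-15)·(+0.41)] / -1575 = +0.004730
Flow = −∇h = (+0.006603 east, -0.004730 north), which points southeast.

SE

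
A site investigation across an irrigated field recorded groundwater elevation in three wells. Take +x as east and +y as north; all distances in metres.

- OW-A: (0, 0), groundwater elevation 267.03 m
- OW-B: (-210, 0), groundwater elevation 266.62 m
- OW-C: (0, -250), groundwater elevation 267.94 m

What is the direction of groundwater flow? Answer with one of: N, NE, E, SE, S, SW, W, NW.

NW

∂h/∂x = (266.62 − 267.03) / (-210 − 0) = +0.001952
∂h/∂y = (267.94 − 267.03) / (-250 − 0) = -0.003640
Flow = −∇h = (-0.001952 east, +0.003640 north), which points northwest.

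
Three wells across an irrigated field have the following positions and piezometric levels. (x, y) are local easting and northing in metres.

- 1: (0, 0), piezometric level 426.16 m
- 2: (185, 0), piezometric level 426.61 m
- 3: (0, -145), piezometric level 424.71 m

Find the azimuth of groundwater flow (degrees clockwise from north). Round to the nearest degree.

194°

∂h/∂x = (426.61 − 426.16) / (185 − 0) = +0.002432
∂h/∂y = (424.71 − 426.16) / (-145 − 0) = +0.01000
Flow direction (−∇h) has components (-0.002432 E, -0.01000 N).
Azimuth = atan2(E, N) = atan2(-0.002432, -0.01000) = 193.7° ≈ 194°.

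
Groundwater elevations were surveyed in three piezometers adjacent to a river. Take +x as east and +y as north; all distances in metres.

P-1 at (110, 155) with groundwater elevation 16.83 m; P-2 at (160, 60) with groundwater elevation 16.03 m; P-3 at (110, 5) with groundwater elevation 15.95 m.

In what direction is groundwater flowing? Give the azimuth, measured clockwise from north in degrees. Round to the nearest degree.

With h = a·x + b·y + c and P-1 as origin, the differences give:
  50·a + (-95)·b = -0.80
  0·a + (-150)·b = -0.88
Eliminate b (×(-150) and ×(-95), subtract): -7500·a = 36.400 → a = ∂h/∂x = -0.004853
Back-substitute: b = ∂h/∂y = +0.005867.
Flow direction (−∇h) has components (+0.004853 E, -0.005867 N).
Azimuth = atan2(E, N) = atan2(+0.004853, -0.005867) = 140.4° ≈ 140°.

140°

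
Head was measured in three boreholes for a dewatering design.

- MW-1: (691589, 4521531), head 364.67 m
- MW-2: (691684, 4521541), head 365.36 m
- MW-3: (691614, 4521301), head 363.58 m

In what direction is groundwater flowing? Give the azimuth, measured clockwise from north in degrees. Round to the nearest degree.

231°

Differences from MW-1: to MW-2 (Δx, Δy, Δh) = (95, 10, +0.69); to MW-3 = (25, -230, -1.09).
Determinant of the coordinate differences = 95·(-230) − 25·10 = -22100.
∂h/∂x = [(+0.69)·(-230) − (-1.09)·10] / -22100 = +0.006688
∂h/∂y = [95·(-1.09) − 25·(+0.69)] / -22100 = +0.005466
Flow direction (−∇h) has components (-0.006688 E, -0.005466 N).
Azimuth = atan2(E, N) = atan2(-0.006688, -0.005466) = 230.7° ≈ 231°.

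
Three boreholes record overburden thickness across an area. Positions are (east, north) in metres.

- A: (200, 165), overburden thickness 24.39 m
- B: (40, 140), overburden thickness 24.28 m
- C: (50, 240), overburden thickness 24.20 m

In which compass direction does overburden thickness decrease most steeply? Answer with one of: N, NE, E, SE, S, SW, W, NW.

Taking A as reference: B−A = (-160, -25, -0.11); C−A = (-150, 75, -0.19).
Solve a·Δx + b·Δy = Δd: det = (-160)·75 − (-150)·(-25) = -15750.
∂d/∂x = [(-0.11)·75 − (-0.19)·(-25)] / -15750 = +0.0008254
∂d/∂y = [(-160)·(-0.19) − (-150)·(-0.11)] / -15750 = -0.0008825
Steepest decrease is along −∇f = (-0.0008254 E, +0.0008825 N) → northwest.

NW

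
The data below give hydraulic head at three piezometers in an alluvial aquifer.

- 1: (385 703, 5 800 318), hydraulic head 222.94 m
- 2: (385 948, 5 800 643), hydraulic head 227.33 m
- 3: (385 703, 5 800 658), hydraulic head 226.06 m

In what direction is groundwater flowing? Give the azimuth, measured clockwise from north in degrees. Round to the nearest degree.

With h = a·x + b·y + c and 1 as origin, the differences give:
  245·a + 325·b = +4.39
  0·a + 340·b = +3.12
Eliminate b (×340 and ×325, subtract): 83300·a = 478.600 → a = ∂h/∂x = +0.005745
Back-substitute: b = ∂h/∂y = +0.009176.
Flow direction (−∇h) has components (-0.005745 E, -0.009176 N).
Azimuth = atan2(E, N) = atan2(-0.005745, -0.009176) = 212.1° ≈ 212°.

212°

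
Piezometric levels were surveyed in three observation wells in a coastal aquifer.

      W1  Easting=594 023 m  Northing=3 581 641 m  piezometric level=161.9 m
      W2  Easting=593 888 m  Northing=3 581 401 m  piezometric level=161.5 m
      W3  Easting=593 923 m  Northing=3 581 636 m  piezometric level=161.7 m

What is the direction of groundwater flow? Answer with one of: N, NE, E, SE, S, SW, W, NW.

With h = a·x + b·y + c and W1 as origin, the differences give:
  (-135)·a + (-240)·b = -0.4
  (-100)·a + (-5)·b = -0.2
Eliminate b (×(-5) and ×(-240), subtract): -23325·a = -46.00 → a = ∂h/∂x = +0.001972
Back-substitute: b = ∂h/∂y = +0.0005573.
Flow = −∇h = (-0.001972 east, -0.0005573 north), which points west.

W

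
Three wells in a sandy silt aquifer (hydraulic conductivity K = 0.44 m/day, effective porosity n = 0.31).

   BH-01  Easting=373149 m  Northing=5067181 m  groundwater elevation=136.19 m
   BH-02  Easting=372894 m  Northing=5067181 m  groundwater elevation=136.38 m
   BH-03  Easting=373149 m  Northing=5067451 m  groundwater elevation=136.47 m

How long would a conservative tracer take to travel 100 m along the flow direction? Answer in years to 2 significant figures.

150 years

∂h/∂x = (136.38 − 136.19) / (372894 − 373149) = -0.0007451
∂h/∂y = (136.47 − 136.19) / (5067451 − 5067181) = +0.001037
|∇h| = √(-0.0007451² + 0.001037²) = 0.001277
Seepage velocity v = K·i/n = 0.44 × 0.001277 / 0.31 = 0.001813 m/day.
t = 100 / 0.001813 = 5.516e+04 days = 151 years.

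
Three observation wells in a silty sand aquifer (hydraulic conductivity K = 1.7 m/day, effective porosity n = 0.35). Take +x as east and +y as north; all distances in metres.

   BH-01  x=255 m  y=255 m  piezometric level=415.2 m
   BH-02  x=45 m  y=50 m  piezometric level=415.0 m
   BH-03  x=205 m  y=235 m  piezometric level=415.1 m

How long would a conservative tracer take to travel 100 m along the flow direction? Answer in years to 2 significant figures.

17 years

With h = a·x + b·y + c and BH-01 as origin, the differences give:
  (-210)·a + (-205)·b = -0.2
  (-50)·a + (-20)·b = -0.1
Eliminate b (×(-20) and ×(-205), subtract): -6050·a = -16.50 → a = ∂h/∂x = +0.002727
Back-substitute: b = ∂h/∂y = -0.001818.
|∇h| = √(0.002727² + -0.001818²) = 0.003277
Seepage velocity v = K·i/n = 1.7 × 0.003277 / 0.35 = 0.01592 m/day.
t = 100 / 0.01592 = 6281 days = 17.2 years.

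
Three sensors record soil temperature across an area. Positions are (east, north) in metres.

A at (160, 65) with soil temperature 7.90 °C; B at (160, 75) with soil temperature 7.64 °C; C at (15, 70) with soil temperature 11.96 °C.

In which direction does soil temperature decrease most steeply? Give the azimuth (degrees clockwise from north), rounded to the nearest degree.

Differences from A: to B (Δx, Δy, Δh) = (0, 10, -0.26); to C = (-145, 5, +4.06).
Solve a·Δx + b·Δy = ΔT: det = 0·5 − (-145)·10 = 1450.
∂T/∂x = [(-0.26)·5 − (+4.06)·10] / 1450 = -0.02890
∂T/∂y = [0·(+4.06) − (-145)·(-0.26)] / 1450 = -0.02600
Steepest decrease is along −∇f: components (+0.02890 E, +0.02600 N).
Azimuth = atan2(+0.02890, +0.02600) = 48.0° ≈ 048°.

048°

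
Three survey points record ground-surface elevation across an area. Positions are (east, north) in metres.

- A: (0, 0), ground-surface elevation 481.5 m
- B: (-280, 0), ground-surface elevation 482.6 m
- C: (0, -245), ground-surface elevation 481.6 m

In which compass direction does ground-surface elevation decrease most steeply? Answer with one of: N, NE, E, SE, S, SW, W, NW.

E

∂z/∂x = (482.6 − 481.5) / (-280 − 0) = -0.003929
∂z/∂y = (481.6 − 481.5) / (-245 − 0) = -0.0004082
Steepest decrease is along −∇f = (+0.003929 E, +0.0004082 N) → east.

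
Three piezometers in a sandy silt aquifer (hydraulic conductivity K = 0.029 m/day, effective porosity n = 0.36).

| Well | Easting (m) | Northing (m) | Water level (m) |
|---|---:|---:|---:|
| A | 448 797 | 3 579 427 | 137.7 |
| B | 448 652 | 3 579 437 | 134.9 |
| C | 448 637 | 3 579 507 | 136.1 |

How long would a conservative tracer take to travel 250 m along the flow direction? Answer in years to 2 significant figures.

280 years

Taking A as reference: B−A = (-145, 10, -2.8); C−A = (-160, 80, -1.6).
Determinant of the coordinate differences = (-145)·80 − (-160)·10 = -10000.
∂h/∂x = [(-2.8)·80 − (-1.6)·10] / -10000 = +0.02080
∂h/∂y = [(-145)·(-1.6) − (-160)·(-2.8)] / -10000 = +0.02160
|∇h| = √(0.02080² + 0.02160²) = 0.02999
Seepage velocity v = K·i/n = 0.029 × 0.02999 / 0.36 = 0.002416 m/day.
t = 250 / 0.002416 = 1.035e+05 days = 283 years.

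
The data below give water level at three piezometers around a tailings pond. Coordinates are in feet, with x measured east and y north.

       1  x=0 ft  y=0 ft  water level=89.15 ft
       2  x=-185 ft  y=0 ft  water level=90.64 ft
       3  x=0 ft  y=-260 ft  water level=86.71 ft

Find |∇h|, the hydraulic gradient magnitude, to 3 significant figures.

0.0124

∂h/∂x = (90.64 − 89.15) / (-185 − 0) = -0.008054
∂h/∂y = (86.71 − 89.15) / (-260 − 0) = +0.009385
|∇h| = √(-0.008054² + 0.009385²) = 0.01237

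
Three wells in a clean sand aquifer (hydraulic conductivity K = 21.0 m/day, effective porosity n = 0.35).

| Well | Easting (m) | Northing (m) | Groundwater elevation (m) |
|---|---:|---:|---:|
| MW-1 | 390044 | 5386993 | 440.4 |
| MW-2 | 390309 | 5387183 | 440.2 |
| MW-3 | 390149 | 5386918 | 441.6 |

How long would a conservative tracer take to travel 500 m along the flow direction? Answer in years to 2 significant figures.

Three-point gradient (reference MW-1): Δ to MW-2 = (265, 190, -0.2), Δ to MW-3 = (105, -75, +1.2).
∂h/∂x = +0.005348, ∂h/∂y = -0.008512 (det = -39825).
|∇h| = √(0.005348² + -0.008512²) = 0.01005
Seepage velocity v = K·i/n = 21.0 × 0.01005 / 0.35 = 0.603 m/day.
t = 500 / 0.603 = 829.2 days = 2.27 years.

2.3 years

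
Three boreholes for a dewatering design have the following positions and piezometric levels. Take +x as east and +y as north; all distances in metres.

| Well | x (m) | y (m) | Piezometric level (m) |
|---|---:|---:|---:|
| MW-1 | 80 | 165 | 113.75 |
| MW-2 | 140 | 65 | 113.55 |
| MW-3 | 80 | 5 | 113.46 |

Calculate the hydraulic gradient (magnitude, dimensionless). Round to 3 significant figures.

0.00184

Taking MW-1 as reference: MW-2−MW-1 = (60, -100, -0.20); MW-3−MW-1 = (0, -160, -0.29).
Determinant of the coordinate differences = 60·(-160) − 0·(-100) = -9600.
∂h/∂x = [(-0.20)·(-160) − (-0.29)·(-100)] / -9600 = -0.0003125
∂h/∂y = [60·(-0.29) − 0·(-0.20)] / -9600 = +0.001813
|∇h| = √(-0.0003125² + 0.001813²) = 0.00184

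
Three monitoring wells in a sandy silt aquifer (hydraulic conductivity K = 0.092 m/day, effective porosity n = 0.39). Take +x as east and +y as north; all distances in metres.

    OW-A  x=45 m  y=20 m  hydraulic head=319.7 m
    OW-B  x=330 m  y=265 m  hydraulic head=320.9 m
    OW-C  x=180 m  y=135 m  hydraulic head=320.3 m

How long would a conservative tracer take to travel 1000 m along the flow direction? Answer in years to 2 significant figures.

270 years

Taking OW-A as reference: OW-B−OW-A = (285, 245, +1.2); OW-C−OW-A = (135, 115, +0.6).
Solve a·Δx + b·Δy = Δh: det = 285·115 − 135·245 = -300.
∂h/∂x = [(+1.2)·115 − (+0.6)·245] / -300 = +0.03000
∂h/∂y = [285·(+0.6) − 135·(+1.2)] / -300 = -0.03000
|∇h| = √(0.03000² + -0.03000²) = 0.04243
Seepage velocity v = K·i/n = 0.092 × 0.04243 / 0.39 = 0.01001 m/day.
t = 1000 / 0.01001 = 9.99e+04 days = 274 years.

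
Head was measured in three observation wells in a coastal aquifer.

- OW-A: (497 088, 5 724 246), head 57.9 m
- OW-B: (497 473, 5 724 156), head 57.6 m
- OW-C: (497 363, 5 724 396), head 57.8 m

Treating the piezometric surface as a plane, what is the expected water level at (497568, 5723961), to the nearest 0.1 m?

57.4 m

Differences from OW-A: to OW-B (Δx, Δy, Δh) = (385, -90, -0.3); to OW-C = (275, 150, -0.1).
Solve a·Δx + b·Δy = Δh: det = 385·150 − 275·(-90) = 82500.
∂h/∂x = [(-0.3)·150 − (-0.1)·(-90)] / 82500 = -0.0006545
∂h/∂y = [385·(-0.1) − 275·(-0.3)] / 82500 = +0.0005333
h(497568, 5723961) = 57.9 + (-0.0006545)·(480) + (+0.0005333)·(-285) = 57.9 -0.314 -0.152 = 57.434 m.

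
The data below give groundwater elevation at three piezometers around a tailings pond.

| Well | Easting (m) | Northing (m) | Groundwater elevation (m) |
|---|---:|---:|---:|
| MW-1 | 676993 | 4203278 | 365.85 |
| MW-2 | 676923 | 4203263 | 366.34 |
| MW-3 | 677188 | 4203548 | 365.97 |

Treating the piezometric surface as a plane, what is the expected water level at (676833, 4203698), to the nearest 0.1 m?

Taking MW-1 as reference: MW-2−MW-1 = (-70, -15, +0.49); MW-3−MW-1 = (195, 270, +0.12).
Solve a·Δx + b·Δy = Δh: det = (-70)·270 − 195·(-15) = -15975.
∂h/∂x = [(+0.49)·270 − (+0.12)·(-15)] / -15975 = -0.008394
∂h/∂y = [(-70)·(+0.12) − 195·(+0.49)] / -15975 = +0.006507
h(676833, 4203698) = 365.85 + (-0.008394)·(-160) + (+0.006507)·(420) = 365.85 +1.343 +2.733 = 369.926 m.

369.9 m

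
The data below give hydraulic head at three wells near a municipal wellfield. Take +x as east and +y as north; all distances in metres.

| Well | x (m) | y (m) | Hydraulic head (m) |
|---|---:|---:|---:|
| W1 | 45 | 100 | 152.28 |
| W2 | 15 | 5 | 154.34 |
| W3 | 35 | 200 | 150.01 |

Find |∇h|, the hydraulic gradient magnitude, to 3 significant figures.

With h = a·x + b·y + c and W1 as origin, the differences give:
  (-30)·a + (-95)·b = +2.06
  (-10)·a + 100·b = -2.27
Eliminate b (×100 and ×(-95), subtract): -3950·a = -9.650 → a = ∂h/∂x = +0.002443
Back-substitute: b = ∂h/∂y = -0.02246.
|∇h| = √(0.002443² + -0.02246²) = 0.02259

0.0226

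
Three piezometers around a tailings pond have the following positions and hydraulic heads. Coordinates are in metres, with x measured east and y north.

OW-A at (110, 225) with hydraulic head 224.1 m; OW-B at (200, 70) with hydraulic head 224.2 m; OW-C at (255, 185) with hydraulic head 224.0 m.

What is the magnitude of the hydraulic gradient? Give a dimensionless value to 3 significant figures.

0.00162

With h = a·x + b·y + c and OW-A as origin, the differences give:
  90·a + (-155)·b = +0.1
  145·a + (-40)·b = -0.1
Eliminate b (×(-40) and ×(-155), subtract): 18875·a = -19.50 → a = ∂h/∂x = -0.001033
Back-substitute: b = ∂h/∂y = -0.001245.
|∇h| = √(-0.001033² + -0.001245²) = 0.001618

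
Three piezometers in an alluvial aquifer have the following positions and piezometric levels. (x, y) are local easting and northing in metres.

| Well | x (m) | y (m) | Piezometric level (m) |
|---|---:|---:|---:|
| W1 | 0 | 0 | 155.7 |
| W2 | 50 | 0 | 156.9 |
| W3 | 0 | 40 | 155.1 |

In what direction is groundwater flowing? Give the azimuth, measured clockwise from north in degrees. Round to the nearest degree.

302°

∂h/∂x = (156.9 − 155.7) / (50 − 0) = +0.02400
∂h/∂y = (155.1 − 155.7) / (40 − 0) = -0.01500
Flow direction (−∇h) has components (-0.02400 E, +0.01500 N).
Azimuth = atan2(E, N) = atan2(-0.02400, +0.01500) = 302.0° ≈ 302°.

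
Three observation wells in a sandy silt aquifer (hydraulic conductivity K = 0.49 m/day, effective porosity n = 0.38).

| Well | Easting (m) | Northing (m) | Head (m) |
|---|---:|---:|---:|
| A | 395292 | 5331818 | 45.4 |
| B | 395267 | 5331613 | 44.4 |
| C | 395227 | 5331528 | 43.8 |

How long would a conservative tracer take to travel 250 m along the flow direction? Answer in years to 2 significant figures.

71 years

With h = a·x + b·y + c and A as origin, the differences give:
  (-25)·a + (-205)·b = -1.0
  (-65)·a + (-290)·b = -1.6
Eliminate b (×(-290) and ×(-205), subtract): -6075·a = -38.00 → a = ∂h/∂x = +0.006255
Back-substitute: b = ∂h/∂y = +0.004115.
|∇h| = √(0.006255² + 0.004115²) = 0.007487
Seepage velocity v = K·i/n = 0.49 × 0.007487 / 0.38 = 0.009654 m/day.
t = 250 / 0.009654 = 2.59e+04 days = 70.9 years.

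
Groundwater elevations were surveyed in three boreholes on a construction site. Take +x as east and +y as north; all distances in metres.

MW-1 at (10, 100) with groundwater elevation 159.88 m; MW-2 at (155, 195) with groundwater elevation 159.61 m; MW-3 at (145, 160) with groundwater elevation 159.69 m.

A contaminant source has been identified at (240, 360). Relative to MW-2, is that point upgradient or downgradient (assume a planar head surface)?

Differences from MW-1: to MW-2 (Δx, Δy, Δh) = (145, 95, -0.27); to MW-3 = (135, 60, -0.19).
Determinant of the coordinate differences = 145·60 − 135·95 = -4125.
∂h/∂x = [(-0.27)·60 − (-0.19)·95] / -4125 = -0.0004485
∂h/∂y = [145·(-0.19) − 135·(-0.27)] / -4125 = -0.002158
Head at (240, 360) = 159.88 + (-0.0004485)·(230) + (-0.002158)·(260) = 159.22 m.
That is lower than the 159.61 m at MW-2, so the point is downgradient.

downgradient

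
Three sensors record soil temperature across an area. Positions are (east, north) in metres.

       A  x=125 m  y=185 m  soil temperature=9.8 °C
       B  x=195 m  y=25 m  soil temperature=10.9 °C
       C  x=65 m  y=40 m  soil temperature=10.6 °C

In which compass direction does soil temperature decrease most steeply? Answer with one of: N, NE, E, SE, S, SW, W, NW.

Differences from A: to B (Δx, Δy, Δh) = (70, -160, +1.1); to C = (-60, -145, +0.8).
Solve a·Δx + b·Δy = ΔT: det = 70·(-145) − (-60)·(-160) = -19750.
∂T/∂x = [(+1.1)·(-145) − (+0.8)·(-160)] / -19750 = +0.001595
∂T/∂y = [70·(+0.8) − (-60)·(+1.1)] / -19750 = -0.006177
Steepest decrease is along −∇f = (-0.001595 E, +0.006177 N) → north.

N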